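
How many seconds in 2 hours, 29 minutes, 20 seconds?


8960 seconds

Hours: 2 × 3600 = 7200
Minutes: 29 × 60 = 1740
Seconds: 20
Total = 7200 + 1740 + 20 = 8960


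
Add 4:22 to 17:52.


Start: 1072 minutes from midnight
Add: 262 minutes
Total: 1334 minutes
Hours: 1334 ÷ 60 = 22 remainder 14

22:14


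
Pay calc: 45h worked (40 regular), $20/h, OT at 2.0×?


$1000.00

Regular: 40h × $20 = $800.00
Overtime: 45 - 40 = 5h
OT pay: 5h × $20 × 2.0 = $200.00
Total = $800.00 + $200.00 = $1000.00


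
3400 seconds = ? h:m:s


Hours: 3400 ÷ 3600 = 0 remainder 3400
Minutes: 3400 ÷ 60 = 56 remainder 40
Seconds: 40

0h 56m 40s


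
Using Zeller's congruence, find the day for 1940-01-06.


Saturday

Zeller's congruence:
q=6, m=13, k=39, j=19
h = (6 + ⌊13×14/5⌋ + 39 + ⌊39/4⌋ + ⌊19/4⌋ - 2×19) mod 7
= (6 + 36 + 39 + 9 + 4 - 38) mod 7
= 56 mod 7 = 0
h=0 → Saturday


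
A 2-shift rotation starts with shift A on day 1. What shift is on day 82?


Shift B

Shifts: A, B
Start: A (index 0)
Day 82: (0 + 82 - 1) mod 2
= 81 mod 2
= 1
Index 1 → shift B


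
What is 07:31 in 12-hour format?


Hour: 7
7 < 12 → AM

7:31 AM


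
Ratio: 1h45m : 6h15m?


7:25 (0.28)

Duration 1: 105 minutes
Duration 2: 375 minutes
Ratio = 105:375
GCD = 15
Simplified = 7:25
As a decimal: 7/25 = 0.28


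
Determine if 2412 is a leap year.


Yes

Rules: divisible by 4 AND (not by 100 OR by 400)
2412 ÷ 4 = 603 exactly → divisible by 4
2412 ÷ 100 = 24 remainder 12 → not divisible by 100
Divisible by 4 but not by 100 → leap year


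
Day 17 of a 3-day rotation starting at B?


Shifts: A, B, C
Start: B (index 1)
Day 17: (1 + 17 - 1) mod 3
= 17 mod 3
= 2
Index 2 → shift C

Shift C


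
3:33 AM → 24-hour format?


Input: 3:33 AM
AM hour stays: 3

03:33


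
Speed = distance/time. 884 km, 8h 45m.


101.0 km/h

Distance: 884 km
Time: 8h 45m = 525 min = 525/60 = 35/4 hours
Speed = 884 ÷ (35/4) = 884 × 4 / 35 = 3536/35 ≈ 101.0 km/h


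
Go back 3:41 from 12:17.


Start: 737 minutes from midnight
Subtract: 221 minutes
Remaining: 737 - 221 = 516
Hours: 8, Minutes: 36

08:36


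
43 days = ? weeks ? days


Weeks: 43 ÷ 7 = 6 remainder 1

6 weeks 1 days


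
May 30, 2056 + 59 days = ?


Start: May 30, 2056
Add 59 days
May 30 → June 1: 31 - 30 + 1 = 2 days (59 - 2 = 57 left)
June 1 → July 1: 30 - 1 + 1 = 30 days (57 - 30 = 27 left)
July 1 + 27 = July 28, 2056

July 28, 2056


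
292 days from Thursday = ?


Tuesday

Start: Thursday (index 3)
(3 + 292) mod 7
= 295 mod 7
= 1
Index 1 → Tuesday


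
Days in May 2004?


Month: May (month 5)
May has 31 days

31 days


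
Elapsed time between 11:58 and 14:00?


2h 2m

End time in minutes: 14×60 + 0 = 840
Start time in minutes: 11×60 + 58 = 718
Difference = 840 - 718 = 122 minutes
= 2 hours 2 minutes


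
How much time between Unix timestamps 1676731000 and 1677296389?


Difference = 1677296389 - 1676731000 = 565389 seconds
In hours: 565389 / 3600 ≈ 157.1
In days: 565389 / 86400 ≈ 6.54

565389 seconds (157.1 hours / 6.54 days)


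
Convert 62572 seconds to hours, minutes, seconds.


17h 22m 52s

Hours: 62572 ÷ 3600 = 17 remainder 1372
Minutes: 1372 ÷ 60 = 22 remainder 52
Seconds: 52


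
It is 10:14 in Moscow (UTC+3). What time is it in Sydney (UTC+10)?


Time difference = UTC+10 - UTC+3 = +7 hours
New hour = (10 + 7) mod 24
= 17 mod 24 = 17
Minutes unchanged → 17:14

17:14


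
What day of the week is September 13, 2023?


Zeller's congruence:
q=13, m=9, k=23, j=20
h = (13 + ⌊13×10/5⌋ + 23 + ⌊23/4⌋ + ⌊20/4⌋ - 2×20) mod 7
= (13 + 26 + 23 + 5 + 5 - 40) mod 7
= 32 mod 7 = 4
h=4 → Wednesday

Wednesday


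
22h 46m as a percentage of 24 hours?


Total minutes: 22×60 + 46 = 1366
Day = 24×60 = 1440 minutes
Fraction = 1366/1440 ≈ 0.9486
As a percentage: 1366/1440 × 100 ≈ 94.86%

0.9486 (94.86%)


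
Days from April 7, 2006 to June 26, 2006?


From April 7, 2006 to June 26, 2006
Rest of April 2006: 30 - 7 = 23
Full months: May 31
Days into June 2006: 26
Total = 23 + 31 + 26 = 80 days

80 days


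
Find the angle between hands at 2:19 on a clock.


44.5°

Hour hand = 2×30 + 19×0.5 = 69.5°
Minute hand = 19×6 = 114°
Difference = |69.5 - 114| = 44.5°


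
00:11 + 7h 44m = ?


Start: 11 minutes from midnight
Add: 464 minutes
Total: 475 minutes
Hours: 475 ÷ 60 = 7 remainder 55

07:55


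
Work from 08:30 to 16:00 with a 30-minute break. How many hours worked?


Total time = (16×60+0) - (8×60+30)
= 960 - 510 = 450 min
Minus break: 450 - 30 = 420 min
= 7h 0m

7h 0m (420 minutes)


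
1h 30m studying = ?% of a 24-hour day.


6.3%

Time: 90 minutes
Day: 1440 minutes
Percentage = (90/1440) × 100 ≈ 6.3%


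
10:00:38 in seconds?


36038 seconds

Hours: 10 × 3600 = 36000
Minutes: 0 × 60 = 0
Seconds: 38
Total = 36000 + 0 + 38 = 36038


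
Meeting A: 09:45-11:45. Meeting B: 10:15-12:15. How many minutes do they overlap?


Meeting A: 585-705 (in minutes from midnight)
Meeting B: 615-735
Overlap start = max(585, 615) = 615
Overlap end = min(705, 735) = 705
Overlap = max(0, 705 - 615) = 90 min

90 minutes


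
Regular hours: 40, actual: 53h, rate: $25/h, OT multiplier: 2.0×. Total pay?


$1650.00

Regular: 40h × $25 = $1000.00
Overtime: 53 - 40 = 13h
OT pay: 13h × $25 × 2.0 = $650.00
Total = $1000.00 + $650.00 = $1650.00


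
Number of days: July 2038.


Month: July (month 7)
July has 31 days

31 days


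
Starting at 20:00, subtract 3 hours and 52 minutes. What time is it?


16:08

Start: 1200 minutes from midnight
Subtract: 232 minutes
Remaining: 1200 - 232 = 968
Hours: 16, Minutes: 8


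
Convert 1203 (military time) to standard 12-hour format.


12:03 PM

Hour: 12
12 → 12 PM (noon)


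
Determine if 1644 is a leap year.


Yes

Rules: divisible by 4 AND (not by 100 OR by 400)
1644 ÷ 4 = 411 exactly → divisible by 4
1644 ÷ 100 = 16 remainder 44 → not divisible by 100
Divisible by 4 but not by 100 → leap year


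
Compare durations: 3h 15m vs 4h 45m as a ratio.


13:19 (0.68)

Duration 1: 195 minutes
Duration 2: 285 minutes
Ratio = 195:285
GCD = 15
Simplified = 13:19
As a decimal: 13/19 ≈ 0.68


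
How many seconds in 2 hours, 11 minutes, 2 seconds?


7862 seconds

Hours: 2 × 3600 = 7200
Minutes: 11 × 60 = 660
Seconds: 2
Total = 7200 + 660 + 2 = 7862


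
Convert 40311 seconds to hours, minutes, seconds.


11h 11m 51s

Hours: 40311 ÷ 3600 = 11 remainder 711
Minutes: 711 ÷ 60 = 11 remainder 51
Seconds: 51


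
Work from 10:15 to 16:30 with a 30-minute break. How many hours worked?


Total time = (16×60+30) - (10×60+15)
= 990 - 615 = 375 min
Minus break: 375 - 30 = 345 min
= 5h 45m

5h 45m (345 minutes)


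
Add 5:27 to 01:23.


06:50

Start: 83 minutes from midnight
Add: 327 minutes
Total: 410 minutes
Hours: 410 ÷ 60 = 6 remainder 50


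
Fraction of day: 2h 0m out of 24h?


Total minutes: 2×60 + 0 = 120
Day = 24×60 = 1440 minutes
Fraction = 120/1440 ≈ 0.0833
As a percentage: 120/1440 × 100 ≈ 8.33%

0.0833 (8.33%)


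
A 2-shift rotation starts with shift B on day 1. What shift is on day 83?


Shift B

Shifts: A, B
Start: B (index 1)
Day 83: (1 + 83 - 1) mod 2
= 83 mod 2
= 1
Index 1 → shift B


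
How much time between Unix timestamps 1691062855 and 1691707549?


644694 seconds (179.1 hours / 7.46 days)

Difference = 1691707549 - 1691062855 = 644694 seconds
In hours: 644694 / 3600 ≈ 179.1
In days: 644694 / 86400 ≈ 7.46


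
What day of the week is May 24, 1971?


Zeller's congruence:
q=24, m=5, k=71, j=19
h = (24 + ⌊13×6/5⌋ + 71 + ⌊71/4⌋ + ⌊19/4⌋ - 2×19) mod 7
= (24 + 15 + 71 + 17 + 4 - 38) mod 7
= 93 mod 7 = 2
h=2 → Monday

Monday


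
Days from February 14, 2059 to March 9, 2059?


23 days

From February 14, 2059 to March 9, 2059
Rest of February 2059: 28 - 14 = 14
Days into March 2059: 9
Total = 14 + 9 = 23 days


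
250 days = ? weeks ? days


Weeks: 250 ÷ 7 = 35 remainder 5

35 weeks 5 days


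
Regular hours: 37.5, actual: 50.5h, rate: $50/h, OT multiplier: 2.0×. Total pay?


Regular: 37.5h × $50 = $1875.00
Overtime: 50.5 - 37.5 = 13.0h
OT pay: 13.0h × $50 × 2.0 = $1300.00
Total = $1875.00 + $1300.00 = $3175.00

$3175.00


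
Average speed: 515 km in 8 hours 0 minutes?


64.4 km/h

Distance: 515 km
Time: 8 hours
Speed = 515 / 8 ≈ 64.4 km/h


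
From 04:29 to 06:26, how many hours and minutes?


End time in minutes: 6×60 + 26 = 386
Start time in minutes: 4×60 + 29 = 269
Difference = 386 - 269 = 117 minutes
= 1 hours 57 minutes

1h 57m


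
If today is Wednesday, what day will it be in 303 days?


Friday

Start: Wednesday (index 2)
(2 + 303) mod 7
= 305 mod 7
= 4
Index 4 → Friday


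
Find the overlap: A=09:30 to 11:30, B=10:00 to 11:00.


60 minutes

Meeting A: 570-690 (in minutes from midnight)
Meeting B: 600-660
Overlap start = max(570, 600) = 600
Overlap end = min(690, 660) = 660
Overlap = max(0, 660 - 600) = 60 min


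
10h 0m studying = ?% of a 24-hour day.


Time: 600 minutes
Day: 1440 minutes
Percentage = (600/1440) × 100 ≈ 41.7%

41.7%


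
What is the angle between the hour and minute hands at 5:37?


53.5°

Hour hand = 5×30 + 37×0.5 = 168.5°
Minute hand = 37×6 = 222°
Difference = |168.5 - 222| = 53.5°


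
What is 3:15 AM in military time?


Input: 3:15 AM
AM hour stays: 3

03:15


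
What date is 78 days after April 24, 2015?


July 11, 2015

Start: April 24, 2015
Add 78 days
April 24 → May 1: 30 - 24 + 1 = 7 days (78 - 7 = 71 left)
May 1 → June 1: 31 - 1 + 1 = 31 days (71 - 31 = 40 left)
June 1 → July 1: 30 - 1 + 1 = 30 days (40 - 30 = 10 left)
July 1 + 10 = July 11, 2015


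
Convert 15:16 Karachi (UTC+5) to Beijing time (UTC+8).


Time difference = UTC+8 - UTC+5 = +3 hours
New hour = (15 + 3) mod 24
= 18 mod 24 = 18
Minutes unchanged → 18:16

18:16


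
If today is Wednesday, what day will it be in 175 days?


Start: Wednesday (index 2)
(2 + 175) mod 7
= 177 mod 7
= 2
Index 2 → Wednesday

Wednesday


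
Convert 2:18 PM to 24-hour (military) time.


Input: 2:18 PM
PM: 2 + 12 = 14

14:18


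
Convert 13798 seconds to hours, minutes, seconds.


Hours: 13798 ÷ 3600 = 3 remainder 2998
Minutes: 2998 ÷ 60 = 49 remainder 58
Seconds: 58

3h 49m 58s


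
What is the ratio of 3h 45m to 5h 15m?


5:7 (0.71)

Duration 1: 225 minutes
Duration 2: 315 minutes
Ratio = 225:315
GCD = 45
Simplified = 5:7
As a decimal: 5/7 ≈ 0.71


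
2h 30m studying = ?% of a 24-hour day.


10.4%

Time: 150 minutes
Day: 1440 minutes
Percentage = (150/1440) × 100 ≈ 10.4%


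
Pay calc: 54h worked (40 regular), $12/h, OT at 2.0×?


$816.00

Regular: 40h × $12 = $480.00
Overtime: 54 - 40 = 14h
OT pay: 14h × $12 × 2.0 = $336.00
Total = $480.00 + $336.00 = $816.00


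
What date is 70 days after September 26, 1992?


Start: September 26, 1992
Add 70 days
September 26 → October 1: 30 - 26 + 1 = 5 days (70 - 5 = 65 left)
October 1 → November 1: 31 - 1 + 1 = 31 days (65 - 31 = 34 left)
November 1 → December 1: 30 - 1 + 1 = 30 days (34 - 30 = 4 left)
December 1 + 4 = December 5, 1992

December 5, 1992


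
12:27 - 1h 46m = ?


Start: 747 minutes from midnight
Subtract: 106 minutes
Remaining: 747 - 106 = 641
Hours: 10, Minutes: 41

10:41


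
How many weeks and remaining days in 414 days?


59 weeks 1 days

Weeks: 414 ÷ 7 = 59 remainder 1


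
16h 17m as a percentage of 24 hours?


Total minutes: 16×60 + 17 = 977
Day = 24×60 = 1440 minutes
Fraction = 977/1440 ≈ 0.6785
As a percentage: 977/1440 × 100 ≈ 67.85%

0.6785 (67.85%)


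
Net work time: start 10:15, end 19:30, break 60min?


8h 15m (495 minutes)

Total time = (19×60+30) - (10×60+15)
= 1170 - 615 = 555 min
Minus break: 555 - 60 = 495 min
= 8h 15m


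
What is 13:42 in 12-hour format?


Hour: 13
13 - 12 = 1 → PM

1:42 PM


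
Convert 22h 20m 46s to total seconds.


Hours: 22 × 3600 = 79200
Minutes: 20 × 60 = 1200
Seconds: 46
Total = 79200 + 1200 + 46 = 80446

80446 seconds


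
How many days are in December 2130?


Month: December (month 12)
December has 31 days

31 days


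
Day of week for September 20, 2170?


Zeller's congruence:
q=20, m=9, k=70, j=21
h = (20 + ⌊13×10/5⌋ + 70 + ⌊70/4⌋ + ⌊21/4⌋ - 2×21) mod 7
= (20 + 26 + 70 + 17 + 5 - 42) mod 7
= 96 mod 7 = 5
h=5 → Thursday

Thursday


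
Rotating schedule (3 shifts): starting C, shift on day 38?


Shifts: A, B, C
Start: C (index 2)
Day 38: (2 + 38 - 1) mod 3
= 39 mod 3
= 0
Index 0 → shift A

Shift A


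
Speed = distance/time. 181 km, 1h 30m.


Distance: 181 km
Time: 1h 30m = 90 min = 90/60 = 3/2 hours
Speed = 181 ÷ (3/2) = 181 × 2 / 3 = 362/3 ≈ 120.7 km/h

120.7 km/h


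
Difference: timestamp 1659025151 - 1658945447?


Difference = 1659025151 - 1658945447 = 79704 seconds
In hours: 79704 / 3600 ≈ 22.1
In days: 79704 / 86400 ≈ 0.92

79704 seconds (22.1 hours / 0.92 days)


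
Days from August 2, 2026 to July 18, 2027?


350 days

From August 2, 2026 to July 18, 2027
Rest of August 2026: 31 - 2 = 29
Full months: September 30, October 31, November 30, December 31, January 31, February 2027 28, March 31, April 30, May 31, June 30
Days into July 2027: 18
Total = 29 + 30 + 31 + 30 + 31 + 31 + 28 + 31 + 30 + 31 + 30 + 18 = 350 days


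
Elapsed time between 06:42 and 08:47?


2h 5m

End time in minutes: 8×60 + 47 = 527
Start time in minutes: 6×60 + 42 = 402
Difference = 527 - 402 = 125 minutes
= 2 hours 5 minutes


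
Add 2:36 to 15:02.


17:38

Start: 902 minutes from midnight
Add: 156 minutes
Total: 1058 minutes
Hours: 1058 ÷ 60 = 17 remainder 38


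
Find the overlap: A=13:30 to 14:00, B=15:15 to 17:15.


Meeting A: 810-840 (in minutes from midnight)
Meeting B: 915-1035
Overlap start = max(810, 915) = 915
Overlap end = min(840, 1035) = 840
Overlap = max(0, 840 - 915) = 0 min

0 minutes


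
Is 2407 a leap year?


Rules: divisible by 4 AND (not by 100 OR by 400)
2407 ÷ 4 = 601 remainder 3 → not divisible by 4
Not divisible by 4 → not a leap year

No


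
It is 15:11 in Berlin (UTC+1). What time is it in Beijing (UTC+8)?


22:11

Time difference = UTC+8 - UTC+1 = +7 hours
New hour = (15 + 7) mod 24
= 22 mod 24 = 22
Minutes unchanged → 22:11


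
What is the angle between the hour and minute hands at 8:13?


Hour hand = 8×30 + 13×0.5 = 246.5°
Minute hand = 13×6 = 78°
Difference = |246.5 - 78| = 168.5°

168.5°


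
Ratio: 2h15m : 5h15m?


3:7 (0.43)

Duration 1: 135 minutes
Duration 2: 315 minutes
Ratio = 135:315
GCD = 45
Simplified = 3:7
As a decimal: 3/7 ≈ 0.43


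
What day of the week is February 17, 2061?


Thursday

Zeller's congruence:
q=17, m=14, k=60, j=20
h = (17 + ⌊13×15/5⌋ + 60 + ⌊60/4⌋ + ⌊20/4⌋ - 2×20) mod 7
= (17 + 39 + 60 + 15 + 5 - 40) mod 7
= 96 mod 7 = 5
h=5 → Thursday


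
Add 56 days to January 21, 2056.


Start: January 21, 2056
Add 56 days
January 21 → February 1: 31 - 21 + 1 = 11 days (56 - 11 = 45 left)
February 1 → March 1: 29 - 1 + 1 = 29 days (45 - 29 = 16 left)
March 1 + 16 = March 17, 2056

March 17, 2056


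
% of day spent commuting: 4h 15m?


Time: 255 minutes
Day: 1440 minutes
Percentage = (255/1440) × 100 ≈ 17.7%

17.7%


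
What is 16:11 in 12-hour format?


Hour: 16
16 - 12 = 4 → PM

4:11 PM


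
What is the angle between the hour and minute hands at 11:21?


Hour hand = 11×30 + 21×0.5 = 340.5°
Minute hand = 21×6 = 126°
Difference = |340.5 - 126| = 214.5°
Since > 180°: 360 - 214.5 = 145.5°

145.5°


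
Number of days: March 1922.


Month: March (month 3)
March has 31 days

31 days


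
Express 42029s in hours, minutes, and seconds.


11h 40m 29s

Hours: 42029 ÷ 3600 = 11 remainder 2429
Minutes: 2429 ÷ 60 = 40 remainder 29
Seconds: 29


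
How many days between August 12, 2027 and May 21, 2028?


From August 12, 2027 to May 21, 2028
Rest of August 2027: 31 - 12 = 19
Full months: September 30, October 31, November 30, December 31, January 31, February 2028 29, March 31, April 30
Days into May 2028: 21
Total = 19 + 30 + 31 + 30 + 31 + 31 + 29 + 31 + 30 + 21 = 283 days

283 days


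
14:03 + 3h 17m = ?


Start: 843 minutes from midnight
Add: 197 minutes
Total: 1040 minutes
Hours: 1040 ÷ 60 = 17 remainder 20

17:20


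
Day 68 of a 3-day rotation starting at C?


Shifts: A, B, C
Start: C (index 2)
Day 68: (2 + 68 - 1) mod 3
= 69 mod 3
= 0
Index 0 → shift A

Shift A


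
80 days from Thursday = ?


Start: Thursday (index 3)
(3 + 80) mod 7
= 83 mod 7
= 6
Index 6 → Sunday

Sunday


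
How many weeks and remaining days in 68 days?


Weeks: 68 ÷ 7 = 9 remainder 5

9 weeks 5 days


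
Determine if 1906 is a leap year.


No

Rules: divisible by 4 AND (not by 100 OR by 400)
1906 ÷ 4 = 476 remainder 2 → not divisible by 4
Not divisible by 4 → not a leap year


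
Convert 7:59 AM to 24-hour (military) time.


Input: 7:59 AM
AM hour stays: 7

07:59


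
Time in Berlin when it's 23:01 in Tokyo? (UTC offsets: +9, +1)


15:01

Time difference = UTC+1 - UTC+9 = -8 hours
New hour = (23 -8) mod 24
= 15 mod 24 = 15
Minutes unchanged → 15:01


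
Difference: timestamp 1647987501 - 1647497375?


490126 seconds (136.1 hours / 5.67 days)

Difference = 1647987501 - 1647497375 = 490126 seconds
In hours: 490126 / 3600 ≈ 136.1
In days: 490126 / 86400 ≈ 5.67


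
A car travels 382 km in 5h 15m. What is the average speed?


Distance: 382 km
Time: 5h 15m = 315 min = 315/60 = 21/4 hours
Speed = 382 ÷ (21/4) = 382 × 4 / 21 = 1528/21 ≈ 72.8 km/h

72.8 km/h


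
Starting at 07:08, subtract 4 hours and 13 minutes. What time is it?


Start: 428 minutes from midnight
Subtract: 253 minutes
Remaining: 428 - 253 = 175
Hours: 2, Minutes: 55

02:55


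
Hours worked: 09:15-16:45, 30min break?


Total time = (16×60+45) - (9×60+15)
= 1005 - 555 = 450 min
Minus break: 450 - 30 = 420 min
= 7h 0m

7h 0m (420 minutes)


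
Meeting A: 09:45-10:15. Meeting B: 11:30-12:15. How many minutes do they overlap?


Meeting A: 585-615 (in minutes from midnight)
Meeting B: 690-735
Overlap start = max(585, 690) = 690
Overlap end = min(615, 735) = 615
Overlap = max(0, 615 - 690) = 0 min

0 minutes


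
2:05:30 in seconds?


Hours: 2 × 3600 = 7200
Minutes: 5 × 60 = 300
Seconds: 30
Total = 7200 + 300 + 30 = 7530

7530 seconds


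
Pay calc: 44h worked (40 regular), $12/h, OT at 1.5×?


Regular: 40h × $12 = $480.00
Overtime: 44 - 40 = 4h
OT pay: 4h × $12 × 1.5 = $72.00
Total = $480.00 + $72.00 = $552.00

$552.00


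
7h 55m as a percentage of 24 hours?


Total minutes: 7×60 + 55 = 475
Day = 24×60 = 1440 minutes
Fraction = 475/1440 ≈ 0.3299
As a percentage: 475/1440 × 100 ≈ 32.99%

0.3299 (32.99%)


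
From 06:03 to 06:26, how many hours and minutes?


0h 23m

End time in minutes: 6×60 + 26 = 386
Start time in minutes: 6×60 + 3 = 363
Difference = 386 - 363 = 23 minutes
= 0 hours 23 minutes


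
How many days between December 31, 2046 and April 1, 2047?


91 days

From December 31, 2046 to April 1, 2047
Rest of December 2046: 31 - 31 = 0
Full months: January 31, February 2047 28, March 31
Days into April 2047: 1
Total = 0 + 31 + 28 + 31 + 1 = 91 days


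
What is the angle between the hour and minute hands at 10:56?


Hour hand = 10×30 + 56×0.5 = 328.0°
Minute hand = 56×6 = 336°
Difference = |328.0 - 336| = 8.0°

8.0°


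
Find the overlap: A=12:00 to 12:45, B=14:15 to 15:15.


Meeting A: 720-765 (in minutes from midnight)
Meeting B: 855-915
Overlap start = max(720, 855) = 855
Overlap end = min(765, 915) = 765
Overlap = max(0, 765 - 855) = 0 min

0 minutes


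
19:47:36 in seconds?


71256 seconds

Hours: 19 × 3600 = 68400
Minutes: 47 × 60 = 2820
Seconds: 36
Total = 68400 + 2820 + 36 = 71256


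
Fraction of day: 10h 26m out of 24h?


0.4347 (43.47%)

Total minutes: 10×60 + 26 = 626
Day = 24×60 = 1440 minutes
Fraction = 626/1440 ≈ 0.4347
As a percentage: 626/1440 × 100 ≈ 43.47%


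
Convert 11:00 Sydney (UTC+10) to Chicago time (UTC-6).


Time difference = UTC-6 - UTC+10 = -16 hours
New hour = (11 -16) mod 24
= -5 mod 24 = 19
Minutes unchanged → 19:00; -5 < 0 → previous day

19:00 (previous day)


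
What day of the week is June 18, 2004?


Zeller's congruence:
q=18, m=6, k=4, j=20
h = (18 + ⌊13×7/5⌋ + 4 + ⌊4/4⌋ + ⌊20/4⌋ - 2×20) mod 7
= (18 + 18 + 4 + 1 + 5 - 40) mod 7
= 6 mod 7 = 6
h=6 → Friday

Friday


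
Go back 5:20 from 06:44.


Start: 404 minutes from midnight
Subtract: 320 minutes
Remaining: 404 - 320 = 84
Hours: 1, Minutes: 24

01:24


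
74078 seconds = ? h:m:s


20h 34m 38s

Hours: 74078 ÷ 3600 = 20 remainder 2078
Minutes: 2078 ÷ 60 = 34 remainder 38
Seconds: 38


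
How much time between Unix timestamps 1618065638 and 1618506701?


441063 seconds (122.5 hours / 5.10 days)

Difference = 1618506701 - 1618065638 = 441063 seconds
In hours: 441063 / 3600 ≈ 122.5
In days: 441063 / 86400 ≈ 5.10


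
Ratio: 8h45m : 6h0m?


Duration 1: 525 minutes
Duration 2: 360 minutes
Ratio = 525:360
GCD = 15
Simplified = 35:24
As a decimal: 35/24 ≈ 1.46

35:24 (1.46)


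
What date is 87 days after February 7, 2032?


Start: February 7, 2032
Add 87 days
February 7 → March 1: 29 - 7 + 1 = 23 days (87 - 23 = 64 left)
March 1 → April 1: 31 - 1 + 1 = 31 days (64 - 31 = 33 left)
April 1 → May 1: 30 - 1 + 1 = 30 days (33 - 30 = 3 left)
May 1 + 3 = May 4, 2032

May 4, 2032


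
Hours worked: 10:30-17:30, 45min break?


6h 15m (375 minutes)

Total time = (17×60+30) - (10×60+30)
= 1050 - 630 = 420 min
Minus break: 420 - 45 = 375 min
= 6h 15m


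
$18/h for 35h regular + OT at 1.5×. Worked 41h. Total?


$792.00

Regular: 35h × $18 = $630.00
Overtime: 41 - 35 = 6h
OT pay: 6h × $18 × 1.5 = $162.00
Total = $630.00 + $162.00 = $792.00


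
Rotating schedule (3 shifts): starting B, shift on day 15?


Shift A

Shifts: A, B, C
Start: B (index 1)
Day 15: (1 + 15 - 1) mod 3
= 15 mod 3
= 0
Index 0 → shift A


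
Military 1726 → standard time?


5:26 PM

Hour: 17
17 - 12 = 5 → PM


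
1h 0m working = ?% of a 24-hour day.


4.2%

Time: 60 minutes
Day: 1440 minutes
Percentage = (60/1440) × 100 ≈ 4.2%


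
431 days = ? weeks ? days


61 weeks 4 days

Weeks: 431 ÷ 7 = 61 remainder 4


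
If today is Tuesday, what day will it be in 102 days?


Start: Tuesday (index 1)
(1 + 102) mod 7
= 103 mod 7
= 5
Index 5 → Saturday

Saturday


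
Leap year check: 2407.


No

Rules: divisible by 4 AND (not by 100 OR by 400)
2407 ÷ 4 = 601 remainder 3 → not divisible by 4
Not divisible by 4 → not a leap year


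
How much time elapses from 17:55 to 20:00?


2h 5m

End time in minutes: 20×60 + 0 = 1200
Start time in minutes: 17×60 + 55 = 1075
Difference = 1200 - 1075 = 125 minutes
= 2 hours 5 minutes


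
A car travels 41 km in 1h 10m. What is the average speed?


35.1 km/h

Distance: 41 km
Time: 1h 10m = 70 min = 70/60 = 7/6 hours
Speed = 41 ÷ (7/6) = 41 × 6 / 7 = 246/7 ≈ 35.1 km/h


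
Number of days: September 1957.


Month: September (month 9)
September has 30 days

30 days


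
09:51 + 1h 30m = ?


11:21

Start: 591 minutes from midnight
Add: 90 minutes
Total: 681 minutes
Hours: 681 ÷ 60 = 11 remainder 21


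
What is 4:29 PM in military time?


Input: 4:29 PM
PM: 4 + 12 = 16

16:29


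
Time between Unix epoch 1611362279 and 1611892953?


530674 seconds (147.4 hours / 6.14 days)

Difference = 1611892953 - 1611362279 = 530674 seconds
In hours: 530674 / 3600 ≈ 147.4
In days: 530674 / 86400 ≈ 6.14


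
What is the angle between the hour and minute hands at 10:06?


93.0°

Hour hand = 10×30 + 6×0.5 = 303.0°
Minute hand = 6×6 = 36°
Difference = |303.0 - 36| = 267.0°
Since > 180°: 360 - 267.0 = 93.0°


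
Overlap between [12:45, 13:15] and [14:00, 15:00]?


0 minutes

Meeting A: 765-795 (in minutes from midnight)
Meeting B: 840-900
Overlap start = max(765, 840) = 840
Overlap end = min(795, 900) = 795
Overlap = max(0, 795 - 840) = 0 min


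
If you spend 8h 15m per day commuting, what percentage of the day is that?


34.4%

Time: 495 minutes
Day: 1440 minutes
Percentage = (495/1440) × 100 ≈ 34.4%


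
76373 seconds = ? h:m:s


Hours: 76373 ÷ 3600 = 21 remainder 773
Minutes: 773 ÷ 60 = 12 remainder 53
Seconds: 53

21h 12m 53s


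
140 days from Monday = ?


Monday

Start: Monday (index 0)
(0 + 140) mod 7
= 140 mod 7
= 0
Index 0 → Monday


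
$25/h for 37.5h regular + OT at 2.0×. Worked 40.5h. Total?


Regular: 37.5h × $25 = $937.50
Overtime: 40.5 - 37.5 = 3.0h
OT pay: 3.0h × $25 × 2.0 = $150.00
Total = $937.50 + $150.00 = $1087.50

$1087.50


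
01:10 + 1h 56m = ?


Start: 70 minutes from midnight
Add: 116 minutes
Total: 186 minutes
Hours: 186 ÷ 60 = 3 remainder 6

03:06


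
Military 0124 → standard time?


1:24 AM

Hour: 1
1 < 12 → AM


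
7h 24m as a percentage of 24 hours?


Total minutes: 7×60 + 24 = 444
Day = 24×60 = 1440 minutes
Fraction = 444/1440 ≈ 0.3083
As a percentage: 444/1440 × 100 ≈ 30.83%

0.3083 (30.83%)


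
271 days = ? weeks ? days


38 weeks 5 days

Weeks: 271 ÷ 7 = 38 remainder 5


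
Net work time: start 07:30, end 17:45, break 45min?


9h 30m (570 minutes)

Total time = (17×60+45) - (7×60+30)
= 1065 - 450 = 615 min
Minus break: 615 - 45 = 570 min
= 9h 30m


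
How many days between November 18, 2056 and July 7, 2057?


231 days

From November 18, 2056 to July 7, 2057
Rest of November 2056: 30 - 18 = 12
Full months: December 31, January 31, February 2057 28, March 31, April 30, May 31, June 30
Days into July 2057: 7
Total = 12 + 31 + 31 + 28 + 31 + 30 + 31 + 30 + 7 = 231 days


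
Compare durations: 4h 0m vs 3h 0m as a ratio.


Duration 1: 240 minutes
Duration 2: 180 minutes
Ratio = 240:180
GCD = 60
Simplified = 4:3
As a decimal: 4/3 ≈ 1.33

4:3 (1.33)


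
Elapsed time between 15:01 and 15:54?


0h 53m

End time in minutes: 15×60 + 54 = 954
Start time in minutes: 15×60 + 1 = 901
Difference = 954 - 901 = 53 minutes
= 0 hours 53 minutes


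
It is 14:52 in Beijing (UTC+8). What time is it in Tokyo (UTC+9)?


Time difference = UTC+9 - UTC+8 = +1 hours
New hour = (14 + 1) mod 24
= 15 mod 24 = 15
Minutes unchanged → 15:52

15:52


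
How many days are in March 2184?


Month: March (month 3)
March has 31 days

31 days


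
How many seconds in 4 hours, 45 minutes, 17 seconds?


17117 seconds

Hours: 4 × 3600 = 14400
Minutes: 45 × 60 = 2700
Seconds: 17
Total = 14400 + 2700 + 17 = 17117


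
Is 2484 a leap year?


Yes

Rules: divisible by 4 AND (not by 100 OR by 400)
2484 ÷ 4 = 621 exactly → divisible by 4
2484 ÷ 100 = 24 remainder 84 → not divisible by 100
Divisible by 4 but not by 100 → leap year


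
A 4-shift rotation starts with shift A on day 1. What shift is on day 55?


Shift C

Shifts: A, B, C, D
Start: A (index 0)
Day 55: (0 + 55 - 1) mod 4
= 54 mod 4
= 2
Index 2 → shift C


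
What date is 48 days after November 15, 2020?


Start: November 15, 2020
Add 48 days
November 15 → December 1: 30 - 15 + 1 = 16 days (48 - 16 = 32 left)
December 1 → January 1: 31 - 1 + 1 = 31 days (32 - 31 = 1 left)
January 1 + 1 = January 2, 2021

January 2, 2021


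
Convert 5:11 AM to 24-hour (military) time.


05:11

Input: 5:11 AM
AM hour stays: 5


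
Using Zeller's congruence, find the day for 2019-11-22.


Friday

Zeller's congruence:
q=22, m=11, k=19, j=20
h = (22 + ⌊13×12/5⌋ + 19 + ⌊19/4⌋ + ⌊20/4⌋ - 2×20) mod 7
= (22 + 31 + 19 + 4 + 5 - 40) mod 7
= 41 mod 7 = 6
h=6 → Friday


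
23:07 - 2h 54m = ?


20:13

Start: 1387 minutes from midnight
Subtract: 174 minutes
Remaining: 1387 - 174 = 1213
Hours: 20, Minutes: 13


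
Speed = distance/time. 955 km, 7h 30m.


127.3 km/h

Distance: 955 km
Time: 7h 30m = 450 min = 450/60 = 15/2 hours
Speed = 955 ÷ (15/2) = 955 × 2 / 15 = 1910/15 ≈ 127.3 km/h


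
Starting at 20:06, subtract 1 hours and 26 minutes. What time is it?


18:40

Start: 1206 minutes from midnight
Subtract: 86 minutes
Remaining: 1206 - 86 = 1120
Hours: 18, Minutes: 40


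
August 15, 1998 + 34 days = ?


Start: August 15, 1998
Add 34 days
August 15 → September 1: 31 - 15 + 1 = 17 days (34 - 17 = 17 left)
September 1 + 17 = September 18, 1998

September 18, 1998


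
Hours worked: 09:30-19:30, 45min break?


9h 15m (555 minutes)

Total time = (19×60+30) - (9×60+30)
= 1170 - 570 = 600 min
Minus break: 600 - 45 = 555 min
= 9h 15m


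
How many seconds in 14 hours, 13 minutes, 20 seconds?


51200 seconds

Hours: 14 × 3600 = 50400
Minutes: 13 × 60 = 780
Seconds: 20
Total = 50400 + 780 + 20 = 51200


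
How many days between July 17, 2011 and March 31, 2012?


258 days

From July 17, 2011 to March 31, 2012
Rest of July 2011: 31 - 17 = 14
Full months: August 31, September 30, October 31, November 30, December 31, January 31, February 2012 29
Days into March 2012: 31
Total = 14 + 31 + 30 + 31 + 30 + 31 + 31 + 29 + 31 = 258 days


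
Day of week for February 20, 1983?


Sunday

Zeller's congruence:
q=20, m=14, k=82, j=19
h = (20 + ⌊13×15/5⌋ + 82 + ⌊82/4⌋ + ⌊19/4⌋ - 2×19) mod 7
= (20 + 39 + 82 + 20 + 4 - 38) mod 7
= 127 mod 7 = 1
h=1 → Sunday


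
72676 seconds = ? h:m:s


20h 11m 16s

Hours: 72676 ÷ 3600 = 20 remainder 676
Minutes: 676 ÷ 60 = 11 remainder 16
Seconds: 16


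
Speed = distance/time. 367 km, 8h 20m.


Distance: 367 km
Time: 8h 20m = 500 min = 500/60 = 25/3 hours
Speed = 367 ÷ (25/3) = 367 × 3 / 25 = 1101/25 ≈ 44.0 km/h

44.0 km/h


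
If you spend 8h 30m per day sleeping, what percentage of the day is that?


Time: 510 minutes
Day: 1440 minutes
Percentage = (510/1440) × 100 ≈ 35.4%

35.4%


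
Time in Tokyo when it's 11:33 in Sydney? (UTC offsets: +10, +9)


Time difference = UTC+9 - UTC+10 = -1 hours
New hour = (11 -1) mod 24
= 10 mod 24 = 10
Minutes unchanged → 10:33

10:33


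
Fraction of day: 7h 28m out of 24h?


Total minutes: 7×60 + 28 = 448
Day = 24×60 = 1440 minutes
Fraction = 448/1440 ≈ 0.3111
As a percentage: 448/1440 × 100 ≈ 31.11%

0.3111 (31.11%)


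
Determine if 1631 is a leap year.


No

Rules: divisible by 4 AND (not by 100 OR by 400)
1631 ÷ 4 = 407 remainder 3 → not divisible by 4
Not divisible by 4 → not a leap year


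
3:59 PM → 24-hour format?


Input: 3:59 PM
PM: 3 + 12 = 15

15:59


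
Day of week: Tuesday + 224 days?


Start: Tuesday (index 1)
(1 + 224) mod 7
= 225 mod 7
= 1
Index 1 → Tuesday

Tuesday


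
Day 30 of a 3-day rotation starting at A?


Shift C

Shifts: A, B, C
Start: A (index 0)
Day 30: (0 + 30 - 1) mod 3
= 29 mod 3
= 2
Index 2 → shift C


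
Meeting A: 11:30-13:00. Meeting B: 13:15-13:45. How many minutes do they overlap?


0 minutes

Meeting A: 690-780 (in minutes from midnight)
Meeting B: 795-825
Overlap start = max(690, 795) = 795
Overlap end = min(780, 825) = 780
Overlap = max(0, 780 - 795) = 0 min


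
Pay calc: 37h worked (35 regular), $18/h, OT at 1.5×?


$684.00

Regular: 35h × $18 = $630.00
Overtime: 37 - 35 = 2h
OT pay: 2h × $18 × 1.5 = $54.00
Total = $630.00 + $54.00 = $684.00


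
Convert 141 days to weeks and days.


Weeks: 141 ÷ 7 = 20 remainder 1

20 weeks 1 days


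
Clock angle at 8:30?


Hour hand = 8×30 + 30×0.5 = 255.0°
Minute hand = 30×6 = 180°
Difference = |255.0 - 180| = 75.0°

75.0°


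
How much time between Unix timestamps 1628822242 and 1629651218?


Difference = 1629651218 - 1628822242 = 828976 seconds
In hours: 828976 / 3600 ≈ 230.3
In days: 828976 / 86400 ≈ 9.59

828976 seconds (230.3 hours / 9.59 days)


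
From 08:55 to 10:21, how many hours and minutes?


End time in minutes: 10×60 + 21 = 621
Start time in minutes: 8×60 + 55 = 535
Difference = 621 - 535 = 86 minutes
= 1 hours 26 minutes

1h 26m


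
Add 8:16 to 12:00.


Start: 720 minutes from midnight
Add: 496 minutes
Total: 1216 minutes
Hours: 1216 ÷ 60 = 20 remainder 16

20:16


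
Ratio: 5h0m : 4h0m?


Duration 1: 300 minutes
Duration 2: 240 minutes
Ratio = 300:240
GCD = 60
Simplified = 5:4
As a decimal: 5/4 = 1.25

5:4 (1.25)


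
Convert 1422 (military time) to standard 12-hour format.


Hour: 14
14 - 12 = 2 → PM

2:22 PM


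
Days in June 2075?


Month: June (month 6)
June has 30 days

30 days


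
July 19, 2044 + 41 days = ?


August 29, 2044

Start: July 19, 2044
Add 41 days
July 19 → August 1: 31 - 19 + 1 = 13 days (41 - 13 = 28 left)
August 1 + 28 = August 29, 2044


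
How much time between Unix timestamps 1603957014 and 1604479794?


522780 seconds (145.2 hours / 6.05 days)

Difference = 1604479794 - 1603957014 = 522780 seconds
In hours: 522780 / 3600 ≈ 145.2
In days: 522780 / 86400 ≈ 6.05


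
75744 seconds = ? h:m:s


21h 2m 24s

Hours: 75744 ÷ 3600 = 21 remainder 144
Minutes: 144 ÷ 60 = 2 remainder 24
Seconds: 24


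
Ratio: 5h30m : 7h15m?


22:29 (0.76)

Duration 1: 330 minutes
Duration 2: 435 minutes
Ratio = 330:435
GCD = 15
Simplified = 22:29
As a decimal: 22/29 ≈ 0.76


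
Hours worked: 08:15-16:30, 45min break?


7h 30m (450 minutes)

Total time = (16×60+30) - (8×60+15)
= 990 - 495 = 495 min
Minus break: 495 - 45 = 450 min
= 7h 30m


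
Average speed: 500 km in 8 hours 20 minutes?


60.0 km/h

Distance: 500 km
Time: 8h 20m = 500 min = 500/60 = 25/3 hours
Speed = 500 ÷ (25/3) = 500 × 3 / 25 = 1500/25 = 60.0 km/h


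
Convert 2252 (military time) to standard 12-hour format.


Hour: 22
22 - 12 = 10 → PM

10:52 PM


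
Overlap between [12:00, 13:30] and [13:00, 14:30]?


30 minutes

Meeting A: 720-810 (in minutes from midnight)
Meeting B: 780-870
Overlap start = max(720, 780) = 780
Overlap end = min(810, 870) = 810
Overlap = max(0, 810 - 780) = 30 min


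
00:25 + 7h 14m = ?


Start: 25 minutes from midnight
Add: 434 minutes
Total: 459 minutes
Hours: 459 ÷ 60 = 7 remainder 39

07:39


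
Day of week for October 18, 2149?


Zeller's congruence:
q=18, m=10, k=49, j=21
h = (18 + ⌊13×11/5⌋ + 49 + ⌊49/4⌋ + ⌊21/4⌋ - 2×21) mod 7
= (18 + 28 + 49 + 12 + 5 - 42) mod 7
= 70 mod 7 = 0
h=0 → Saturday

Saturday


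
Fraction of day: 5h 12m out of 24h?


Total minutes: 5×60 + 12 = 312
Day = 24×60 = 1440 minutes
Fraction = 312/1440 ≈ 0.2167
As a percentage: 312/1440 × 100 ≈ 21.67%

0.2167 (21.67%)


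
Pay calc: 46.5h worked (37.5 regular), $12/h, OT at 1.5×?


Regular: 37.5h × $12 = $450.00
Overtime: 46.5 - 37.5 = 9.0h
OT pay: 9.0h × $12 × 1.5 = $162.00
Total = $450.00 + $162.00 = $612.00

$612.00


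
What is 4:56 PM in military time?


Input: 4:56 PM
PM: 4 + 12 = 16

16:56


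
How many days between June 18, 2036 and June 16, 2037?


From June 18, 2036 to June 16, 2037
Rest of June 2036: 30 - 18 = 12
Full months: July 31, August 31, September 30, October 31, November 30, December 31, January 31, February 2037 28, March 31, April 30, May 31
Days into June 2037: 16
Total = 12 + 31 + 31 + 30 + 31 + 30 + 31 + 31 + 28 + 31 + 30 + 31 + 16 = 363 days

363 days


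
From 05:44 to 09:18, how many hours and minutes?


3h 34m

End time in minutes: 9×60 + 18 = 558
Start time in minutes: 5×60 + 44 = 344
Difference = 558 - 344 = 214 minutes
= 3 hours 34 minutes


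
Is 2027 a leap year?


No

Rules: divisible by 4 AND (not by 100 OR by 400)
2027 ÷ 4 = 506 remainder 3 → not divisible by 4
Not divisible by 4 → not a leap year


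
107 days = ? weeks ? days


Weeks: 107 ÷ 7 = 15 remainder 2

15 weeks 2 days


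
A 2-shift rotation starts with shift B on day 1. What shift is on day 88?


Shifts: A, B
Start: B (index 1)
Day 88: (1 + 88 - 1) mod 2
= 88 mod 2
= 0
Index 0 → shift A

Shift A


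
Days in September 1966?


30 days

Month: September (month 9)
September has 30 days


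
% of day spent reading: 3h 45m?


15.6%

Time: 225 minutes
Day: 1440 minutes
Percentage = (225/1440) × 100 ≈ 15.6%


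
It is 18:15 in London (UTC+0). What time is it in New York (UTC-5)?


13:15

Time difference = UTC-5 - UTC+0 = -5 hours
New hour = (18 -5) mod 24
= 13 mod 24 = 13
Minutes unchanged → 13:15


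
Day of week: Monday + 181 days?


Start: Monday (index 0)
(0 + 181) mod 7
= 181 mod 7
= 6
Index 6 → Sunday

Sunday


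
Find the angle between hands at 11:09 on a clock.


79.5°

Hour hand = 11×30 + 9×0.5 = 334.5°
Minute hand = 9×6 = 54°
Difference = |334.5 - 54| = 280.5°
Since > 180°: 360 - 280.5 = 79.5°


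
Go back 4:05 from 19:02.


Start: 1142 minutes from midnight
Subtract: 245 minutes
Remaining: 1142 - 245 = 897
Hours: 14, Minutes: 57

14:57


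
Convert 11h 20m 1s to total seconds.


40801 seconds

Hours: 11 × 3600 = 39600
Minutes: 20 × 60 = 1200
Seconds: 1
Total = 39600 + 1200 + 1 = 40801


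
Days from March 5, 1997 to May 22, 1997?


From March 5, 1997 to May 22, 1997
Rest of March 1997: 31 - 5 = 26
Full months: April 30
Days into May 1997: 22
Total = 26 + 30 + 22 = 78 days

78 days


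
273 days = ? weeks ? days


39 weeks 0 days

Weeks: 273 ÷ 7 = 39 remainder 0


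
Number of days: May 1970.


31 days

Month: May (month 5)
May has 31 days


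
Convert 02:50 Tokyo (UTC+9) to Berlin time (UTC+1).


Time difference = UTC+1 - UTC+9 = -8 hours
New hour = (2 -8) mod 24
= -6 mod 24 = 18
Minutes unchanged → 18:50; -6 < 0 → previous day

18:50 (previous day)


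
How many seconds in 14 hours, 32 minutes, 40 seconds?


52360 seconds

Hours: 14 × 3600 = 50400
Minutes: 32 × 60 = 1920
Seconds: 40
Total = 50400 + 1920 + 40 = 52360


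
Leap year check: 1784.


Rules: divisible by 4 AND (not by 100 OR by 400)
1784 ÷ 4 = 446 exactly → divisible by 4
1784 ÷ 100 = 17 remainder 84 → not divisible by 100
Divisible by 4 but not by 100 → leap year

Yes


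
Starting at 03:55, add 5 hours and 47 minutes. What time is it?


Start: 235 minutes from midnight
Add: 347 minutes
Total: 582 minutes
Hours: 582 ÷ 60 = 9 remainder 42

09:42


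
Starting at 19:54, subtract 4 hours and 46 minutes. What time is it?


Start: 1194 minutes from midnight
Subtract: 286 minutes
Remaining: 1194 - 286 = 908
Hours: 15, Minutes: 8

15:08


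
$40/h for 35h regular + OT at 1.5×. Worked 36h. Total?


Regular: 35h × $40 = $1400.00
Overtime: 36 - 35 = 1h
OT pay: 1h × $40 × 1.5 = $60.00
Total = $1400.00 + $60.00 = $1460.00

$1460.00


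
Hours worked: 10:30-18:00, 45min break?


6h 45m (405 minutes)

Total time = (18×60+0) - (10×60+30)
= 1080 - 630 = 450 min
Minus break: 450 - 45 = 405 min
= 6h 45m


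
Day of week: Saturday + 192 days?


Start: Saturday (index 5)
(5 + 192) mod 7
= 197 mod 7
= 1
Index 1 → Tuesday

Tuesday


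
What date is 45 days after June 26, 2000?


August 10, 2000

Start: June 26, 2000
Add 45 days
June 26 → July 1: 30 - 26 + 1 = 5 days (45 - 5 = 40 left)
July 1 → August 1: 31 - 1 + 1 = 31 days (40 - 31 = 9 left)
August 1 + 9 = August 10, 2000


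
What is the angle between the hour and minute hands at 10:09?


Hour hand = 10×30 + 9×0.5 = 304.5°
Minute hand = 9×6 = 54°
Difference = |304.5 - 54| = 250.5°
Since > 180°: 360 - 250.5 = 109.5°

109.5°
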